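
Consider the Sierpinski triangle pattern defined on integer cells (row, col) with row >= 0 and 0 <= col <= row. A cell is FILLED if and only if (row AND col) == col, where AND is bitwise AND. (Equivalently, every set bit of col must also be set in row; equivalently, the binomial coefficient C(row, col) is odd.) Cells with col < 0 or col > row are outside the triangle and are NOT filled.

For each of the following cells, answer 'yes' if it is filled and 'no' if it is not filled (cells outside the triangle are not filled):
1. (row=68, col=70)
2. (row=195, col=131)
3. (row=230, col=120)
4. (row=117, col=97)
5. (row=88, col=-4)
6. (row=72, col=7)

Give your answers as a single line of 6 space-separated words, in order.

Answer: no yes no yes no no

Derivation:
(68,70): col outside [0, 68] -> not filled
(195,131): row=0b11000011, col=0b10000011, row AND col = 0b10000011 = 131; 131 == 131 -> filled
(230,120): row=0b11100110, col=0b1111000, row AND col = 0b1100000 = 96; 96 != 120 -> empty
(117,97): row=0b1110101, col=0b1100001, row AND col = 0b1100001 = 97; 97 == 97 -> filled
(88,-4): col outside [0, 88] -> not filled
(72,7): row=0b1001000, col=0b111, row AND col = 0b0 = 0; 0 != 7 -> empty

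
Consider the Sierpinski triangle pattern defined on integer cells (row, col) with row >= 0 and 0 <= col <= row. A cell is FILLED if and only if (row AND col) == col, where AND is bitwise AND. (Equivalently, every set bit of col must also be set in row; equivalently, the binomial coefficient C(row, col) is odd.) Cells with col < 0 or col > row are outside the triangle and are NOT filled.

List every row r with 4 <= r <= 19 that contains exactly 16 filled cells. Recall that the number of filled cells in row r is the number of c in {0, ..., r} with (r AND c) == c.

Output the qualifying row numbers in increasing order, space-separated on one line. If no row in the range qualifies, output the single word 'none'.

Answer: 15

Derivation:
Row r has 2^popcount(r) filled cells, so we need popcount(r) = log2(16) = 4.
Scan r = 4..19 and keep those with exactly 4 one-bits:
r=4=100 popcount=1 -> skip
r=5=101 popcount=2 -> skip
r=6=110 popcount=2 -> skip
r=7=111 popcount=3 -> skip
r=8=1000 popcount=1 -> skip
r=9=1001 popcount=2 -> skip
r=10=1010 popcount=2 -> skip
r=11=1011 popcount=3 -> skip
r=12=1100 popcount=2 -> skip
r=13=1101 popcount=3 -> skip
r=14=1110 popcount=3 -> skip
r=15=1111 popcount=4 -> KEEP
r=16=10000 popcount=1 -> skip
r=17=10001 popcount=2 -> skip
r=18=10010 popcount=2 -> skip
r=19=10011 popcount=3 -> skip
Kept rows: 15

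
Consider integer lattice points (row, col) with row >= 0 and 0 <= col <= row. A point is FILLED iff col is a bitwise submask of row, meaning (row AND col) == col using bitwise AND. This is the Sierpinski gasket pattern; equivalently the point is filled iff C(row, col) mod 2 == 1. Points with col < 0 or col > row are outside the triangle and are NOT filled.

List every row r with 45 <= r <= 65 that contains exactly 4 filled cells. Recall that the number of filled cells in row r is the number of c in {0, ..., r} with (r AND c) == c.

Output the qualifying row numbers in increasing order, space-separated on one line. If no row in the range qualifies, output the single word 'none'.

Answer: 48 65

Derivation:
Row r has 2^popcount(r) filled cells, so we need popcount(r) = log2(4) = 2.
Scan r = 45..65 and keep those with exactly 2 one-bits:
r=45=101101 popcount=4 -> skip
r=46=101110 popcount=4 -> skip
r=47=101111 popcount=5 -> skip
r=48=110000 popcount=2 -> KEEP
r=49=110001 popcount=3 -> skip
r=50=110010 popcount=3 -> skip
r=51=110011 popcount=4 -> skip
r=52=110100 popcount=3 -> skip
r=53=110101 popcount=4 -> skip
r=54=110110 popcount=4 -> skip
r=55=110111 popcount=5 -> skip
r=56=111000 popcount=3 -> skip
r=57=111001 popcount=4 -> skip
r=58=111010 popcount=4 -> skip
r=59=111011 popcount=5 -> skip
r=60=111100 popcount=4 -> skip
r=61=111101 popcount=5 -> skip
r=62=111110 popcount=5 -> skip
r=63=111111 popcount=6 -> skip
r=64=1000000 popcount=1 -> skip
r=65=1000001 popcount=2 -> KEEP
Kept rows: 48 65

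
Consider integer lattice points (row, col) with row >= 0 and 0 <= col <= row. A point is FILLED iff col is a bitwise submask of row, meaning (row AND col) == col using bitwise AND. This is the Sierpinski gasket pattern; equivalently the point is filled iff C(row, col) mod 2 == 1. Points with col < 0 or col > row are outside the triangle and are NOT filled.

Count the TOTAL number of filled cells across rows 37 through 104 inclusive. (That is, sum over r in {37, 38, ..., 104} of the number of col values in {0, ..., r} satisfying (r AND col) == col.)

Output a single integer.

r37=100101 pc3: +8 =8
r38=100110 pc3: +8 =16
r39=100111 pc4: +16 =32
r40=101000 pc2: +4 =36
r41=101001 pc3: +8 =44
r42=101010 pc3: +8 =52
r43=101011 pc4: +16 =68
r44=101100 pc3: +8 =76
r45=101101 pc4: +16 =92
r46=101110 pc4: +16 =108
r47=101111 pc5: +32 =140
r48=110000 pc2: +4 =144
r49=110001 pc3: +8 =152
r50=110010 pc3: +8 =160
r51=110011 pc4: +16 =176
r52=110100 pc3: +8 =184
r53=110101 pc4: +16 =200
r54=110110 pc4: +16 =216
r55=110111 pc5: +32 =248
r56=111000 pc3: +8 =256
r57=111001 pc4: +16 =272
r58=111010 pc4: +16 =288
r59=111011 pc5: +32 =320
r60=111100 pc4: +16 =336
r61=111101 pc5: +32 =368
r62=111110 pc5: +32 =400
r63=111111 pc6: +64 =464
r64=1000000 pc1: +2 =466
r65=1000001 pc2: +4 =470
r66=1000010 pc2: +4 =474
r67=1000011 pc3: +8 =482
r68=1000100 pc2: +4 =486
r69=1000101 pc3: +8 =494
r70=1000110 pc3: +8 =502
r71=1000111 pc4: +16 =518
r72=1001000 pc2: +4 =522
r73=1001001 pc3: +8 =530
r74=1001010 pc3: +8 =538
r75=1001011 pc4: +16 =554
r76=1001100 pc3: +8 =562
r77=1001101 pc4: +16 =578
r78=1001110 pc4: +16 =594
r79=1001111 pc5: +32 =626
r80=1010000 pc2: +4 =630
r81=1010001 pc3: +8 =638
r82=1010010 pc3: +8 =646
r83=1010011 pc4: +16 =662
r84=1010100 pc3: +8 =670
r85=1010101 pc4: +16 =686
r86=1010110 pc4: +16 =702
r87=1010111 pc5: +32 =734
r88=1011000 pc3: +8 =742
r89=1011001 pc4: +16 =758
r90=1011010 pc4: +16 =774
r91=1011011 pc5: +32 =806
r92=1011100 pc4: +16 =822
r93=1011101 pc5: +32 =854
r94=1011110 pc5: +32 =886
r95=1011111 pc6: +64 =950
r96=1100000 pc2: +4 =954
r97=1100001 pc3: +8 =962
r98=1100010 pc3: +8 =970
r99=1100011 pc4: +16 =986
r100=1100100 pc3: +8 =994
r101=1100101 pc4: +16 =1010
r102=1100110 pc4: +16 =1026
r103=1100111 pc5: +32 =1058
r104=1101000 pc3: +8 =1066

Answer: 1066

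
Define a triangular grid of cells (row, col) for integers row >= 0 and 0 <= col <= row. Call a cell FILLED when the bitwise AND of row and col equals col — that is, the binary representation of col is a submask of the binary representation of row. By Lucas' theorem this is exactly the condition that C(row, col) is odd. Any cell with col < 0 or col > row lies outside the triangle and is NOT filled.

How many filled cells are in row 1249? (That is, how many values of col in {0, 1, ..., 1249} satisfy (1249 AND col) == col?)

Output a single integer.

1249 in binary = 10011100001
popcount(1249) = number of 1-bits in 10011100001 = 5
A col c satisfies (1249 AND c) == c iff every set bit of c is also set in 1249; each of the 5 set bits of 1249 can independently be on or off in c.
count = 2^5 = 32

Answer: 32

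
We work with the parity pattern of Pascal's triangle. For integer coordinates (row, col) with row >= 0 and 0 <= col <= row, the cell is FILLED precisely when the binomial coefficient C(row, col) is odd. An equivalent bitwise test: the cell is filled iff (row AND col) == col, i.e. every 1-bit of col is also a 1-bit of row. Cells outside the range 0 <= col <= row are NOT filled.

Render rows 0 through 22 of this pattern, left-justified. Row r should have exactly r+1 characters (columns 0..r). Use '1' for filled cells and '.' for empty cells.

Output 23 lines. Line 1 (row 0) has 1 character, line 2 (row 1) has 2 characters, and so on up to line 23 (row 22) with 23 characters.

Answer: 1
11
1.1
1111
1...1
11..11
1.1.1.1
11111111
1.......1
11......11
1.1.....1.1
1111....1111
1...1...1...1
11..11..11..11
1.1.1.1.1.1.1.1
1111111111111111
1...............1
11..............11
1.1.............1.1
1111............1111
1...1...........1...1
11..11..........11..11
1.1.1.1.........1.1.1.1

Derivation:
r0=0: 1
r1=1: 11
r2=10: 1.1
r3=11: 1111
r4=100: 1...1
r5=101: 11..11
r6=110: 1.1.1.1
r7=111: 11111111
r8=1000: 1.......1
r9=1001: 11......11
r10=1010: 1.1.....1.1
r11=1011: 1111....1111
r12=1100: 1...1...1...1
r13=1101: 11..11..11..11
r14=1110: 1.1.1.1.1.1.1.1
r15=1111: 1111111111111111
r16=10000: 1...............1
r17=10001: 11..............11
r18=10010: 1.1.............1.1
r19=10011: 1111............1111
r20=10100: 1...1...........1...1
r21=10101: 11..11..........11..11
r22=10110: 1.1.1.1.........1.1.1.1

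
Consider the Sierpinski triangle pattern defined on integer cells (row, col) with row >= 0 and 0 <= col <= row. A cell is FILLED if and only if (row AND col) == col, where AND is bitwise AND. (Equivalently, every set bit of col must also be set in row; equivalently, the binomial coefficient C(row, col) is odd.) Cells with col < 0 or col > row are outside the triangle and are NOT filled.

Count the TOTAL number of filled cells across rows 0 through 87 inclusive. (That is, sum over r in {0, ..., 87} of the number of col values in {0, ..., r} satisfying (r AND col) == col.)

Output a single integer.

Answer: 999

Derivation:
r0=0 pc0: +1 =1
r1=1 pc1: +2 =3
r2=10 pc1: +2 =5
r3=11 pc2: +4 =9
r4=100 pc1: +2 =11
r5=101 pc2: +4 =15
r6=110 pc2: +4 =19
r7=111 pc3: +8 =27
r8=1000 pc1: +2 =29
r9=1001 pc2: +4 =33
r10=1010 pc2: +4 =37
r11=1011 pc3: +8 =45
r12=1100 pc2: +4 =49
r13=1101 pc3: +8 =57
r14=1110 pc3: +8 =65
r15=1111 pc4: +16 =81
r16=10000 pc1: +2 =83
r17=10001 pc2: +4 =87
r18=10010 pc2: +4 =91
r19=10011 pc3: +8 =99
r20=10100 pc2: +4 =103
r21=10101 pc3: +8 =111
r22=10110 pc3: +8 =119
r23=10111 pc4: +16 =135
r24=11000 pc2: +4 =139
r25=11001 pc3: +8 =147
r26=11010 pc3: +8 =155
r27=11011 pc4: +16 =171
r28=11100 pc3: +8 =179
r29=11101 pc4: +16 =195
r30=11110 pc4: +16 =211
r31=11111 pc5: +32 =243
r32=100000 pc1: +2 =245
r33=100001 pc2: +4 =249
r34=100010 pc2: +4 =253
r35=100011 pc3: +8 =261
r36=100100 pc2: +4 =265
r37=100101 pc3: +8 =273
r38=100110 pc3: +8 =281
r39=100111 pc4: +16 =297
r40=101000 pc2: +4 =301
r41=101001 pc3: +8 =309
r42=101010 pc3: +8 =317
r43=101011 pc4: +16 =333
r44=101100 pc3: +8 =341
r45=101101 pc4: +16 =357
r46=101110 pc4: +16 =373
r47=101111 pc5: +32 =405
r48=110000 pc2: +4 =409
r49=110001 pc3: +8 =417
r50=110010 pc3: +8 =425
r51=110011 pc4: +16 =441
r52=110100 pc3: +8 =449
r53=110101 pc4: +16 =465
r54=110110 pc4: +16 =481
r55=110111 pc5: +32 =513
r56=111000 pc3: +8 =521
r57=111001 pc4: +16 =537
r58=111010 pc4: +16 =553
r59=111011 pc5: +32 =585
r60=111100 pc4: +16 =601
r61=111101 pc5: +32 =633
r62=111110 pc5: +32 =665
r63=111111 pc6: +64 =729
r64=1000000 pc1: +2 =731
r65=1000001 pc2: +4 =735
r66=1000010 pc2: +4 =739
r67=1000011 pc3: +8 =747
r68=1000100 pc2: +4 =751
r69=1000101 pc3: +8 =759
r70=1000110 pc3: +8 =767
r71=1000111 pc4: +16 =783
r72=1001000 pc2: +4 =787
r73=1001001 pc3: +8 =795
r74=1001010 pc3: +8 =803
r75=1001011 pc4: +16 =819
r76=1001100 pc3: +8 =827
r77=1001101 pc4: +16 =843
r78=1001110 pc4: +16 =859
r79=1001111 pc5: +32 =891
r80=1010000 pc2: +4 =895
r81=1010001 pc3: +8 =903
r82=1010010 pc3: +8 =911
r83=1010011 pc4: +16 =927
r84=1010100 pc3: +8 =935
r85=1010101 pc4: +16 =951
r86=1010110 pc4: +16 =967
r87=1010111 pc5: +32 =999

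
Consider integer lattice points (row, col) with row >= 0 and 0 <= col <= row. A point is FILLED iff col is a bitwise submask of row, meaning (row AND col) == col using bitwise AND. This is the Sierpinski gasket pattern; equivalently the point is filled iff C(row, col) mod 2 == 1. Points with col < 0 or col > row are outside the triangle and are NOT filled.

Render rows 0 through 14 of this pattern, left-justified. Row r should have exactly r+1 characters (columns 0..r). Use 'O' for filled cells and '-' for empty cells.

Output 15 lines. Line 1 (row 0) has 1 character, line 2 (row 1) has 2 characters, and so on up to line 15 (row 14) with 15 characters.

r0=0: O
r1=1: OO
r2=10: O-O
r3=11: OOOO
r4=100: O---O
r5=101: OO--OO
r6=110: O-O-O-O
r7=111: OOOOOOOO
r8=1000: O-------O
r9=1001: OO------OO
r10=1010: O-O-----O-O
r11=1011: OOOO----OOOO
r12=1100: O---O---O---O
r13=1101: OO--OO--OO--OO
r14=1110: O-O-O-O-O-O-O-O

Answer: O
OO
O-O
OOOO
O---O
OO--OO
O-O-O-O
OOOOOOOO
O-------O
OO------OO
O-O-----O-O
OOOO----OOOO
O---O---O---O
OO--OO--OO--OO
O-O-O-O-O-O-O-O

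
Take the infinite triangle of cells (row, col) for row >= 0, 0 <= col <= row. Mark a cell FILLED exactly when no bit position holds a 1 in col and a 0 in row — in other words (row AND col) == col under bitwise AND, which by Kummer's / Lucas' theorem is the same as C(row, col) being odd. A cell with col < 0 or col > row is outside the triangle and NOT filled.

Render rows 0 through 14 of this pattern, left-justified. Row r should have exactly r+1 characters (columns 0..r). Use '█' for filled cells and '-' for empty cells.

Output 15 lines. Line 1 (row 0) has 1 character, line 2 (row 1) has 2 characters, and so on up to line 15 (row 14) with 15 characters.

Answer: █
██
█-█
████
█---█
██--██
█-█-█-█
████████
█-------█
██------██
█-█-----█-█
████----████
█---█---█---█
██--██--██--██
█-█-█-█-█-█-█-█

Derivation:
r0=0: █
r1=1: ██
r2=10: █-█
r3=11: ████
r4=100: █---█
r5=101: ██--██
r6=110: █-█-█-█
r7=111: ████████
r8=1000: █-------█
r9=1001: ██------██
r10=1010: █-█-----█-█
r11=1011: ████----████
r12=1100: █---█---█---█
r13=1101: ██--██--██--██
r14=1110: █-█-█-█-█-█-█-█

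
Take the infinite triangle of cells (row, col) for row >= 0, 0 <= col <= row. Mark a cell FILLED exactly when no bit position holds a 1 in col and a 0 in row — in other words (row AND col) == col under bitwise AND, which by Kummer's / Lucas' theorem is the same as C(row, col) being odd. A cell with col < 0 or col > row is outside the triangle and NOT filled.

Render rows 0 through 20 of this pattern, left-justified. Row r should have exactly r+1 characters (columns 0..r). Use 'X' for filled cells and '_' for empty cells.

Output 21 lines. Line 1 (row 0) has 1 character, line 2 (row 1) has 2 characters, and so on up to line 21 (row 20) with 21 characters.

Answer: X
XX
X_X
XXXX
X___X
XX__XX
X_X_X_X
XXXXXXXX
X_______X
XX______XX
X_X_____X_X
XXXX____XXXX
X___X___X___X
XX__XX__XX__XX
X_X_X_X_X_X_X_X
XXXXXXXXXXXXXXXX
X_______________X
XX______________XX
X_X_____________X_X
XXXX____________XXXX
X___X___________X___X

Derivation:
r0=0: X
r1=1: XX
r2=10: X_X
r3=11: XXXX
r4=100: X___X
r5=101: XX__XX
r6=110: X_X_X_X
r7=111: XXXXXXXX
r8=1000: X_______X
r9=1001: XX______XX
r10=1010: X_X_____X_X
r11=1011: XXXX____XXXX
r12=1100: X___X___X___X
r13=1101: XX__XX__XX__XX
r14=1110: X_X_X_X_X_X_X_X
r15=1111: XXXXXXXXXXXXXXXX
r16=10000: X_______________X
r17=10001: XX______________XX
r18=10010: X_X_____________X_X
r19=10011: XXXX____________XXXX
r20=10100: X___X___________X___X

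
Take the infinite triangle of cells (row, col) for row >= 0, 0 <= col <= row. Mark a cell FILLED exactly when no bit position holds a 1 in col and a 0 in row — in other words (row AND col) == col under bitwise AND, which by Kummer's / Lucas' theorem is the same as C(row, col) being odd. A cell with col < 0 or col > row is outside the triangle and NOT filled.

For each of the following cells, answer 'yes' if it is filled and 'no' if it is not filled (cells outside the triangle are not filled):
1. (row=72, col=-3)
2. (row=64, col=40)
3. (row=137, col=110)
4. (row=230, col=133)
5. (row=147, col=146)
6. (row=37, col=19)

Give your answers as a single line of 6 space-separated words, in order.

(72,-3): col outside [0, 72] -> not filled
(64,40): row=0b1000000, col=0b101000, row AND col = 0b0 = 0; 0 != 40 -> empty
(137,110): row=0b10001001, col=0b1101110, row AND col = 0b1000 = 8; 8 != 110 -> empty
(230,133): row=0b11100110, col=0b10000101, row AND col = 0b10000100 = 132; 132 != 133 -> empty
(147,146): row=0b10010011, col=0b10010010, row AND col = 0b10010010 = 146; 146 == 146 -> filled
(37,19): row=0b100101, col=0b10011, row AND col = 0b1 = 1; 1 != 19 -> empty

Answer: no no no no yes no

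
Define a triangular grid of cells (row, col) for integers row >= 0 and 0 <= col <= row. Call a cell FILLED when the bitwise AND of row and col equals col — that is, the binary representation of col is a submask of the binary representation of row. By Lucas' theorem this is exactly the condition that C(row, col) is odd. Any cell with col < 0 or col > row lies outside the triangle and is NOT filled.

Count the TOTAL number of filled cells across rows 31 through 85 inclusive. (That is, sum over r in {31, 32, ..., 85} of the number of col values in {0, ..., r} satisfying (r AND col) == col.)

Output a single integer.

r31=11111 pc5: +32 =32
r32=100000 pc1: +2 =34
r33=100001 pc2: +4 =38
r34=100010 pc2: +4 =42
r35=100011 pc3: +8 =50
r36=100100 pc2: +4 =54
r37=100101 pc3: +8 =62
r38=100110 pc3: +8 =70
r39=100111 pc4: +16 =86
r40=101000 pc2: +4 =90
r41=101001 pc3: +8 =98
r42=101010 pc3: +8 =106
r43=101011 pc4: +16 =122
r44=101100 pc3: +8 =130
r45=101101 pc4: +16 =146
r46=101110 pc4: +16 =162
r47=101111 pc5: +32 =194
r48=110000 pc2: +4 =198
r49=110001 pc3: +8 =206
r50=110010 pc3: +8 =214
r51=110011 pc4: +16 =230
r52=110100 pc3: +8 =238
r53=110101 pc4: +16 =254
r54=110110 pc4: +16 =270
r55=110111 pc5: +32 =302
r56=111000 pc3: +8 =310
r57=111001 pc4: +16 =326
r58=111010 pc4: +16 =342
r59=111011 pc5: +32 =374
r60=111100 pc4: +16 =390
r61=111101 pc5: +32 =422
r62=111110 pc5: +32 =454
r63=111111 pc6: +64 =518
r64=1000000 pc1: +2 =520
r65=1000001 pc2: +4 =524
r66=1000010 pc2: +4 =528
r67=1000011 pc3: +8 =536
r68=1000100 pc2: +4 =540
r69=1000101 pc3: +8 =548
r70=1000110 pc3: +8 =556
r71=1000111 pc4: +16 =572
r72=1001000 pc2: +4 =576
r73=1001001 pc3: +8 =584
r74=1001010 pc3: +8 =592
r75=1001011 pc4: +16 =608
r76=1001100 pc3: +8 =616
r77=1001101 pc4: +16 =632
r78=1001110 pc4: +16 =648
r79=1001111 pc5: +32 =680
r80=1010000 pc2: +4 =684
r81=1010001 pc3: +8 =692
r82=1010010 pc3: +8 =700
r83=1010011 pc4: +16 =716
r84=1010100 pc3: +8 =724
r85=1010101 pc4: +16 =740

Answer: 740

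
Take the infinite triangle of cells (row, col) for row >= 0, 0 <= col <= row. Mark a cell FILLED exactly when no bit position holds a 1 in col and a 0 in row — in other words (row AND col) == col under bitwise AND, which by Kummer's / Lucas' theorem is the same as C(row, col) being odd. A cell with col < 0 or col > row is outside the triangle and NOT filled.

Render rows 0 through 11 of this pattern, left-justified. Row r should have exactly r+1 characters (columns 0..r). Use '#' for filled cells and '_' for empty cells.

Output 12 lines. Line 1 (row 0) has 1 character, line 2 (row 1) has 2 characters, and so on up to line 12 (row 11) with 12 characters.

r0=0: #
r1=1: ##
r2=10: #_#
r3=11: ####
r4=100: #___#
r5=101: ##__##
r6=110: #_#_#_#
r7=111: ########
r8=1000: #_______#
r9=1001: ##______##
r10=1010: #_#_____#_#
r11=1011: ####____####

Answer: #
##
#_#
####
#___#
##__##
#_#_#_#
########
#_______#
##______##
#_#_____#_#
####____####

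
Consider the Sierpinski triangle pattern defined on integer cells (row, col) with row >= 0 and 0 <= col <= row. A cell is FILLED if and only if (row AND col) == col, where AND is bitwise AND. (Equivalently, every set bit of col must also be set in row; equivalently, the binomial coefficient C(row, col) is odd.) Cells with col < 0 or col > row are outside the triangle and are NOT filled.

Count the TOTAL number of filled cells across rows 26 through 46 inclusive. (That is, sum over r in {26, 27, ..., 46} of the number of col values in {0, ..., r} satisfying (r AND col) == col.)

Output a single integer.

r26=11010 pc3: +8 =8
r27=11011 pc4: +16 =24
r28=11100 pc3: +8 =32
r29=11101 pc4: +16 =48
r30=11110 pc4: +16 =64
r31=11111 pc5: +32 =96
r32=100000 pc1: +2 =98
r33=100001 pc2: +4 =102
r34=100010 pc2: +4 =106
r35=100011 pc3: +8 =114
r36=100100 pc2: +4 =118
r37=100101 pc3: +8 =126
r38=100110 pc3: +8 =134
r39=100111 pc4: +16 =150
r40=101000 pc2: +4 =154
r41=101001 pc3: +8 =162
r42=101010 pc3: +8 =170
r43=101011 pc4: +16 =186
r44=101100 pc3: +8 =194
r45=101101 pc4: +16 =210
r46=101110 pc4: +16 =226

Answer: 226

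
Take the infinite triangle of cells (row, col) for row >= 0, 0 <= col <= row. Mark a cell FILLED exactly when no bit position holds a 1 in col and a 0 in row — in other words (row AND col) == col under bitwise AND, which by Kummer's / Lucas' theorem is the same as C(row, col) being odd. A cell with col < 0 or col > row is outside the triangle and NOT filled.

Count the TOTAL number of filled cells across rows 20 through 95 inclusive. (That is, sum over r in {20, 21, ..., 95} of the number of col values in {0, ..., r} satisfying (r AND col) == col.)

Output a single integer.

r20=10100 pc2: +4 =4
r21=10101 pc3: +8 =12
r22=10110 pc3: +8 =20
r23=10111 pc4: +16 =36
r24=11000 pc2: +4 =40
r25=11001 pc3: +8 =48
r26=11010 pc3: +8 =56
r27=11011 pc4: +16 =72
r28=11100 pc3: +8 =80
r29=11101 pc4: +16 =96
r30=11110 pc4: +16 =112
r31=11111 pc5: +32 =144
r32=100000 pc1: +2 =146
r33=100001 pc2: +4 =150
r34=100010 pc2: +4 =154
r35=100011 pc3: +8 =162
r36=100100 pc2: +4 =166
r37=100101 pc3: +8 =174
r38=100110 pc3: +8 =182
r39=100111 pc4: +16 =198
r40=101000 pc2: +4 =202
r41=101001 pc3: +8 =210
r42=101010 pc3: +8 =218
r43=101011 pc4: +16 =234
r44=101100 pc3: +8 =242
r45=101101 pc4: +16 =258
r46=101110 pc4: +16 =274
r47=101111 pc5: +32 =306
r48=110000 pc2: +4 =310
r49=110001 pc3: +8 =318
r50=110010 pc3: +8 =326
r51=110011 pc4: +16 =342
r52=110100 pc3: +8 =350
r53=110101 pc4: +16 =366
r54=110110 pc4: +16 =382
r55=110111 pc5: +32 =414
r56=111000 pc3: +8 =422
r57=111001 pc4: +16 =438
r58=111010 pc4: +16 =454
r59=111011 pc5: +32 =486
r60=111100 pc4: +16 =502
r61=111101 pc5: +32 =534
r62=111110 pc5: +32 =566
r63=111111 pc6: +64 =630
r64=1000000 pc1: +2 =632
r65=1000001 pc2: +4 =636
r66=1000010 pc2: +4 =640
r67=1000011 pc3: +8 =648
r68=1000100 pc2: +4 =652
r69=1000101 pc3: +8 =660
r70=1000110 pc3: +8 =668
r71=1000111 pc4: +16 =684
r72=1001000 pc2: +4 =688
r73=1001001 pc3: +8 =696
r74=1001010 pc3: +8 =704
r75=1001011 pc4: +16 =720
r76=1001100 pc3: +8 =728
r77=1001101 pc4: +16 =744
r78=1001110 pc4: +16 =760
r79=1001111 pc5: +32 =792
r80=1010000 pc2: +4 =796
r81=1010001 pc3: +8 =804
r82=1010010 pc3: +8 =812
r83=1010011 pc4: +16 =828
r84=1010100 pc3: +8 =836
r85=1010101 pc4: +16 =852
r86=1010110 pc4: +16 =868
r87=1010111 pc5: +32 =900
r88=1011000 pc3: +8 =908
r89=1011001 pc4: +16 =924
r90=1011010 pc4: +16 =940
r91=1011011 pc5: +32 =972
r92=1011100 pc4: +16 =988
r93=1011101 pc5: +32 =1020
r94=1011110 pc5: +32 =1052
r95=1011111 pc6: +64 =1116

Answer: 1116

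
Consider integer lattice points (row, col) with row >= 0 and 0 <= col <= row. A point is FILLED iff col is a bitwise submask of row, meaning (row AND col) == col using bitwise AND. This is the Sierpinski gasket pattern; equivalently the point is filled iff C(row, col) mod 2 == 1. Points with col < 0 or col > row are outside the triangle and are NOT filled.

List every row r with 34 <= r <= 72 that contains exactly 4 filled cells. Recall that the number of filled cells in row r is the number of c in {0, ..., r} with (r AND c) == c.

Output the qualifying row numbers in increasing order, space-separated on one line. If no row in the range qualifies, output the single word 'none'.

Answer: 34 36 40 48 65 66 68 72

Derivation:
Row r has 2^popcount(r) filled cells, so we need popcount(r) = log2(4) = 2.
Scan r = 34..72 and keep those with exactly 2 one-bits:
r=34=100010 popcount=2 -> KEEP
r=35=100011 popcount=3 -> skip
r=36=100100 popcount=2 -> KEEP
r=37=100101 popcount=3 -> skip
r=38=100110 popcount=3 -> skip
r=39=100111 popcount=4 -> skip
r=40=101000 popcount=2 -> KEEP
r=41=101001 popcount=3 -> skip
r=42=101010 popcount=3 -> skip
r=43=101011 popcount=4 -> skip
r=44=101100 popcount=3 -> skip
r=45=101101 popcount=4 -> skip
r=46=101110 popcount=4 -> skip
r=47=101111 popcount=5 -> skip
r=48=110000 popcount=2 -> KEEP
r=49=110001 popcount=3 -> skip
r=50=110010 popcount=3 -> skip
r=51=110011 popcount=4 -> skip
r=52=110100 popcount=3 -> skip
r=53=110101 popcount=4 -> skip
r=54=110110 popcount=4 -> skip
r=55=110111 popcount=5 -> skip
r=56=111000 popcount=3 -> skip
r=57=111001 popcount=4 -> skip
r=58=111010 popcount=4 -> skip
r=59=111011 popcount=5 -> skip
r=60=111100 popcount=4 -> skip
r=61=111101 popcount=5 -> skip
r=62=111110 popcount=5 -> skip
r=63=111111 popcount=6 -> skip
r=64=1000000 popcount=1 -> skip
r=65=1000001 popcount=2 -> KEEP
r=66=1000010 popcount=2 -> KEEP
r=67=1000011 popcount=3 -> skip
r=68=1000100 popcount=2 -> KEEP
r=69=1000101 popcount=3 -> skip
r=70=1000110 popcount=3 -> skip
r=71=1000111 popcount=4 -> skip
r=72=1001000 popcount=2 -> KEEP
Kept rows: 34 36 40 48 65 66 68 72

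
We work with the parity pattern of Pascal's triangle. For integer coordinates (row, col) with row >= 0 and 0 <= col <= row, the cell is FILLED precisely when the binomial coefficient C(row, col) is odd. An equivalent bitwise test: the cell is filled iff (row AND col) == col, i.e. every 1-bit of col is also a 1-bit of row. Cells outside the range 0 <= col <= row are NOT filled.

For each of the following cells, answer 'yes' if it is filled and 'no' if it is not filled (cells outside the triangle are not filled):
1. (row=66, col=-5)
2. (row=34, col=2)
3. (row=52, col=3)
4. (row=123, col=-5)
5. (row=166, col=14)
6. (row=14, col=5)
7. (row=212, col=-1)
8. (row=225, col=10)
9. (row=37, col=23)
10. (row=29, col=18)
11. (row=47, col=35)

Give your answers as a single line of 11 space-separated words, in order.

(66,-5): col outside [0, 66] -> not filled
(34,2): row=0b100010, col=0b10, row AND col = 0b10 = 2; 2 == 2 -> filled
(52,3): row=0b110100, col=0b11, row AND col = 0b0 = 0; 0 != 3 -> empty
(123,-5): col outside [0, 123] -> not filled
(166,14): row=0b10100110, col=0b1110, row AND col = 0b110 = 6; 6 != 14 -> empty
(14,5): row=0b1110, col=0b101, row AND col = 0b100 = 4; 4 != 5 -> empty
(212,-1): col outside [0, 212] -> not filled
(225,10): row=0b11100001, col=0b1010, row AND col = 0b0 = 0; 0 != 10 -> empty
(37,23): row=0b100101, col=0b10111, row AND col = 0b101 = 5; 5 != 23 -> empty
(29,18): row=0b11101, col=0b10010, row AND col = 0b10000 = 16; 16 != 18 -> empty
(47,35): row=0b101111, col=0b100011, row AND col = 0b100011 = 35; 35 == 35 -> filled

Answer: no yes no no no no no no no no yes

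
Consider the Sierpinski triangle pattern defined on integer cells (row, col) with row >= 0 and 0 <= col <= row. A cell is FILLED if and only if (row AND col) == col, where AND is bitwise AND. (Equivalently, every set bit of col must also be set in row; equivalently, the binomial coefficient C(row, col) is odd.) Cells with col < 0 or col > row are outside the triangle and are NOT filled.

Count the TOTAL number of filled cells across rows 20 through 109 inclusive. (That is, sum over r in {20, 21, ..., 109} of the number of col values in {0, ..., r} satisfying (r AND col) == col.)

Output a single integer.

Answer: 1344

Derivation:
r20=10100 pc2: +4 =4
r21=10101 pc3: +8 =12
r22=10110 pc3: +8 =20
r23=10111 pc4: +16 =36
r24=11000 pc2: +4 =40
r25=11001 pc3: +8 =48
r26=11010 pc3: +8 =56
r27=11011 pc4: +16 =72
r28=11100 pc3: +8 =80
r29=11101 pc4: +16 =96
r30=11110 pc4: +16 =112
r31=11111 pc5: +32 =144
r32=100000 pc1: +2 =146
r33=100001 pc2: +4 =150
r34=100010 pc2: +4 =154
r35=100011 pc3: +8 =162
r36=100100 pc2: +4 =166
r37=100101 pc3: +8 =174
r38=100110 pc3: +8 =182
r39=100111 pc4: +16 =198
r40=101000 pc2: +4 =202
r41=101001 pc3: +8 =210
r42=101010 pc3: +8 =218
r43=101011 pc4: +16 =234
r44=101100 pc3: +8 =242
r45=101101 pc4: +16 =258
r46=101110 pc4: +16 =274
r47=101111 pc5: +32 =306
r48=110000 pc2: +4 =310
r49=110001 pc3: +8 =318
r50=110010 pc3: +8 =326
r51=110011 pc4: +16 =342
r52=110100 pc3: +8 =350
r53=110101 pc4: +16 =366
r54=110110 pc4: +16 =382
r55=110111 pc5: +32 =414
r56=111000 pc3: +8 =422
r57=111001 pc4: +16 =438
r58=111010 pc4: +16 =454
r59=111011 pc5: +32 =486
r60=111100 pc4: +16 =502
r61=111101 pc5: +32 =534
r62=111110 pc5: +32 =566
r63=111111 pc6: +64 =630
r64=1000000 pc1: +2 =632
r65=1000001 pc2: +4 =636
r66=1000010 pc2: +4 =640
r67=1000011 pc3: +8 =648
r68=1000100 pc2: +4 =652
r69=1000101 pc3: +8 =660
r70=1000110 pc3: +8 =668
r71=1000111 pc4: +16 =684
r72=1001000 pc2: +4 =688
r73=1001001 pc3: +8 =696
r74=1001010 pc3: +8 =704
r75=1001011 pc4: +16 =720
r76=1001100 pc3: +8 =728
r77=1001101 pc4: +16 =744
r78=1001110 pc4: +16 =760
r79=1001111 pc5: +32 =792
r80=1010000 pc2: +4 =796
r81=1010001 pc3: +8 =804
r82=1010010 pc3: +8 =812
r83=1010011 pc4: +16 =828
r84=1010100 pc3: +8 =836
r85=1010101 pc4: +16 =852
r86=1010110 pc4: +16 =868
r87=1010111 pc5: +32 =900
r88=1011000 pc3: +8 =908
r89=1011001 pc4: +16 =924
r90=1011010 pc4: +16 =940
r91=1011011 pc5: +32 =972
r92=1011100 pc4: +16 =988
r93=1011101 pc5: +32 =1020
r94=1011110 pc5: +32 =1052
r95=1011111 pc6: +64 =1116
r96=1100000 pc2: +4 =1120
r97=1100001 pc3: +8 =1128
r98=1100010 pc3: +8 =1136
r99=1100011 pc4: +16 =1152
r100=1100100 pc3: +8 =1160
r101=1100101 pc4: +16 =1176
r102=1100110 pc4: +16 =1192
r103=1100111 pc5: +32 =1224
r104=1101000 pc3: +8 =1232
r105=1101001 pc4: +16 =1248
r106=1101010 pc4: +16 =1264
r107=1101011 pc5: +32 =1296
r108=1101100 pc4: +16 =1312
r109=1101101 pc5: +32 =1344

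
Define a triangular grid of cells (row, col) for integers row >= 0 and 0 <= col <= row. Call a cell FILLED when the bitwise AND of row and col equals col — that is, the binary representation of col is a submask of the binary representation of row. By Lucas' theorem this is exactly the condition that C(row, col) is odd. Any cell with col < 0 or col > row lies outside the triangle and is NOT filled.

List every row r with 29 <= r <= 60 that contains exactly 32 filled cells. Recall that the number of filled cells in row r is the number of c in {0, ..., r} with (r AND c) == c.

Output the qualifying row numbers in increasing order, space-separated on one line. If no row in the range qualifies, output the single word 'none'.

Answer: 31 47 55 59

Derivation:
Row r has 2^popcount(r) filled cells, so we need popcount(r) = log2(32) = 5.
Scan r = 29..60 and keep those with exactly 5 one-bits:
r=29=11101 popcount=4 -> skip
r=30=11110 popcount=4 -> skip
r=31=11111 popcount=5 -> KEEP
r=32=100000 popcount=1 -> skip
r=33=100001 popcount=2 -> skip
r=34=100010 popcount=2 -> skip
r=35=100011 popcount=3 -> skip
r=36=100100 popcount=2 -> skip
r=37=100101 popcount=3 -> skip
r=38=100110 popcount=3 -> skip
r=39=100111 popcount=4 -> skip
r=40=101000 popcount=2 -> skip
r=41=101001 popcount=3 -> skip
r=42=101010 popcount=3 -> skip
r=43=101011 popcount=4 -> skip
r=44=101100 popcount=3 -> skip
r=45=101101 popcount=4 -> skip
r=46=101110 popcount=4 -> skip
r=47=101111 popcount=5 -> KEEP
r=48=110000 popcount=2 -> skip
r=49=110001 popcount=3 -> skip
r=50=110010 popcount=3 -> skip
r=51=110011 popcount=4 -> skip
r=52=110100 popcount=3 -> skip
r=53=110101 popcount=4 -> skip
r=54=110110 popcount=4 -> skip
r=55=110111 popcount=5 -> KEEP
r=56=111000 popcount=3 -> skip
r=57=111001 popcount=4 -> skip
r=58=111010 popcount=4 -> skip
r=59=111011 popcount=5 -> KEEP
r=60=111100 popcount=4 -> skip
Kept rows: 31 47 55 59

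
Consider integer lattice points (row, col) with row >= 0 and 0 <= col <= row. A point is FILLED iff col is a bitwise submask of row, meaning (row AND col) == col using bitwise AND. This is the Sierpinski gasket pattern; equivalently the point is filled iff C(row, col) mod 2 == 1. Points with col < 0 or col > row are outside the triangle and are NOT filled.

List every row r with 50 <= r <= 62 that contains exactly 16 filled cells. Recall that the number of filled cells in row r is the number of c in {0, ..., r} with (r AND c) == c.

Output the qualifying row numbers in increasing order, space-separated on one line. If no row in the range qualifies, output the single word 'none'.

Row r has 2^popcount(r) filled cells, so we need popcount(r) = log2(16) = 4.
Scan r = 50..62 and keep those with exactly 4 one-bits:
r=50=110010 popcount=3 -> skip
r=51=110011 popcount=4 -> KEEP
r=52=110100 popcount=3 -> skip
r=53=110101 popcount=4 -> KEEP
r=54=110110 popcount=4 -> KEEP
r=55=110111 popcount=5 -> skip
r=56=111000 popcount=3 -> skip
r=57=111001 popcount=4 -> KEEP
r=58=111010 popcount=4 -> KEEP
r=59=111011 popcount=5 -> skip
r=60=111100 popcount=4 -> KEEP
r=61=111101 popcount=5 -> skip
r=62=111110 popcount=5 -> skip
Kept rows: 51 53 54 57 58 60

Answer: 51 53 54 57 58 60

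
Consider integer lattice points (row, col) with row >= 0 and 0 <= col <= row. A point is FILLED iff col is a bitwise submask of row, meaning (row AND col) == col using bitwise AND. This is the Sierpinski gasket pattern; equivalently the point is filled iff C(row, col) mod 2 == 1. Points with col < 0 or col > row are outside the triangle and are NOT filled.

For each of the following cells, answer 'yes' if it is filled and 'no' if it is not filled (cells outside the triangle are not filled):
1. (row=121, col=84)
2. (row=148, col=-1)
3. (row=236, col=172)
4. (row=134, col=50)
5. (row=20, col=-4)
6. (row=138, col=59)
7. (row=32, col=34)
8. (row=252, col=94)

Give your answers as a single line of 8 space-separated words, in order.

(121,84): row=0b1111001, col=0b1010100, row AND col = 0b1010000 = 80; 80 != 84 -> empty
(148,-1): col outside [0, 148] -> not filled
(236,172): row=0b11101100, col=0b10101100, row AND col = 0b10101100 = 172; 172 == 172 -> filled
(134,50): row=0b10000110, col=0b110010, row AND col = 0b10 = 2; 2 != 50 -> empty
(20,-4): col outside [0, 20] -> not filled
(138,59): row=0b10001010, col=0b111011, row AND col = 0b1010 = 10; 10 != 59 -> empty
(32,34): col outside [0, 32] -> not filled
(252,94): row=0b11111100, col=0b1011110, row AND col = 0b1011100 = 92; 92 != 94 -> empty

Answer: no no yes no no no no no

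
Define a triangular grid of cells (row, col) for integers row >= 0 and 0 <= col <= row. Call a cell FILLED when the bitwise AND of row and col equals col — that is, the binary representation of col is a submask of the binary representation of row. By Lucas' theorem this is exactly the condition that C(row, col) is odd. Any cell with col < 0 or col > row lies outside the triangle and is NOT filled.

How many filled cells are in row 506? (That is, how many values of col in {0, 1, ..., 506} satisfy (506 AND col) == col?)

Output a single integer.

Answer: 128

Derivation:
506 in binary = 111111010
popcount(506) = number of 1-bits in 111111010 = 7
A col c satisfies (506 AND c) == c iff every set bit of c is also set in 506; each of the 7 set bits of 506 can independently be on or off in c.
count = 2^7 = 128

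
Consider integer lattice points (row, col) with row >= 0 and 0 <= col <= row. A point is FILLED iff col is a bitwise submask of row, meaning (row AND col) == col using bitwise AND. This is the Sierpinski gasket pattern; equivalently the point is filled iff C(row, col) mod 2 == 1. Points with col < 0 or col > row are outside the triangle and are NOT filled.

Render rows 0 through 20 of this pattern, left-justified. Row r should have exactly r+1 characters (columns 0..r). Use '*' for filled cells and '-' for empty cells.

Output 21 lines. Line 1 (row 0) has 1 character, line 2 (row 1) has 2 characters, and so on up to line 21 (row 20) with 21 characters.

r0=0: *
r1=1: **
r2=10: *-*
r3=11: ****
r4=100: *---*
r5=101: **--**
r6=110: *-*-*-*
r7=111: ********
r8=1000: *-------*
r9=1001: **------**
r10=1010: *-*-----*-*
r11=1011: ****----****
r12=1100: *---*---*---*
r13=1101: **--**--**--**
r14=1110: *-*-*-*-*-*-*-*
r15=1111: ****************
r16=10000: *---------------*
r17=10001: **--------------**
r18=10010: *-*-------------*-*
r19=10011: ****------------****
r20=10100: *---*-----------*---*

Answer: *
**
*-*
****
*---*
**--**
*-*-*-*
********
*-------*
**------**
*-*-----*-*
****----****
*---*---*---*
**--**--**--**
*-*-*-*-*-*-*-*
****************
*---------------*
**--------------**
*-*-------------*-*
****------------****
*---*-----------*---*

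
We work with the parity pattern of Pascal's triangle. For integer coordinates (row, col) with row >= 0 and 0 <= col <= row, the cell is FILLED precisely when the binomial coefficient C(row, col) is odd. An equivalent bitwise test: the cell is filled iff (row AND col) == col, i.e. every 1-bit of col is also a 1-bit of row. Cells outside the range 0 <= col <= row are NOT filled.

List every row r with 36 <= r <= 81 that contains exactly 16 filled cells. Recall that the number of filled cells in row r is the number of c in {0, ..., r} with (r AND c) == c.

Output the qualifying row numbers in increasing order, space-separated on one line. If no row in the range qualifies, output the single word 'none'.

Row r has 2^popcount(r) filled cells, so we need popcount(r) = log2(16) = 4.
Scan r = 36..81 and keep those with exactly 4 one-bits:
r=36=100100 popcount=2 -> skip
r=37=100101 popcount=3 -> skip
r=38=100110 popcount=3 -> skip
r=39=100111 popcount=4 -> KEEP
r=40=101000 popcount=2 -> skip
r=41=101001 popcount=3 -> skip
r=42=101010 popcount=3 -> skip
r=43=101011 popcount=4 -> KEEP
r=44=101100 popcount=3 -> skip
r=45=101101 popcount=4 -> KEEP
r=46=101110 popcount=4 -> KEEP
r=47=101111 popcount=5 -> skip
r=48=110000 popcount=2 -> skip
r=49=110001 popcount=3 -> skip
r=50=110010 popcount=3 -> skip
r=51=110011 popcount=4 -> KEEP
r=52=110100 popcount=3 -> skip
r=53=110101 popcount=4 -> KEEP
r=54=110110 popcount=4 -> KEEP
r=55=110111 popcount=5 -> skip
r=56=111000 popcount=3 -> skip
r=57=111001 popcount=4 -> KEEP
r=58=111010 popcount=4 -> KEEP
r=59=111011 popcount=5 -> skip
r=60=111100 popcount=4 -> KEEP
r=61=111101 popcount=5 -> skip
r=62=111110 popcount=5 -> skip
r=63=111111 popcount=6 -> skip
r=64=1000000 popcount=1 -> skip
r=65=1000001 popcount=2 -> skip
r=66=1000010 popcount=2 -> skip
r=67=1000011 popcount=3 -> skip
r=68=1000100 popcount=2 -> skip
r=69=1000101 popcount=3 -> skip
r=70=1000110 popcount=3 -> skip
r=71=1000111 popcount=4 -> KEEP
r=72=1001000 popcount=2 -> skip
r=73=1001001 popcount=3 -> skip
r=74=1001010 popcount=3 -> skip
r=75=1001011 popcount=4 -> KEEP
r=76=1001100 popcount=3 -> skip
r=77=1001101 popcount=4 -> KEEP
r=78=1001110 popcount=4 -> KEEP
r=79=1001111 popcount=5 -> skip
r=80=1010000 popcount=2 -> skip
r=81=1010001 popcount=3 -> skip
Kept rows: 39 43 45 46 51 53 54 57 58 60 71 75 77 78

Answer: 39 43 45 46 51 53 54 57 58 60 71 75 77 78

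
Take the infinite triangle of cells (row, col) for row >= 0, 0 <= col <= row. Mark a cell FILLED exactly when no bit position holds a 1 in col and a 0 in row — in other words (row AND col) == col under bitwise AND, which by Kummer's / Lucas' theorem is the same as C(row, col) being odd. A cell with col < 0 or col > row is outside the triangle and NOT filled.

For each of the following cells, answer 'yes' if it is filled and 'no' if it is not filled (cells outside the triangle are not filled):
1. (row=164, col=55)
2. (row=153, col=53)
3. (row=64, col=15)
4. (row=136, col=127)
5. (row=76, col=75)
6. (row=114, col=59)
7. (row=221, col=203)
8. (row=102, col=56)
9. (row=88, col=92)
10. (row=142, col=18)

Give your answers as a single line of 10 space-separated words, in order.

(164,55): row=0b10100100, col=0b110111, row AND col = 0b100100 = 36; 36 != 55 -> empty
(153,53): row=0b10011001, col=0b110101, row AND col = 0b10001 = 17; 17 != 53 -> empty
(64,15): row=0b1000000, col=0b1111, row AND col = 0b0 = 0; 0 != 15 -> empty
(136,127): row=0b10001000, col=0b1111111, row AND col = 0b1000 = 8; 8 != 127 -> empty
(76,75): row=0b1001100, col=0b1001011, row AND col = 0b1001000 = 72; 72 != 75 -> empty
(114,59): row=0b1110010, col=0b111011, row AND col = 0b110010 = 50; 50 != 59 -> empty
(221,203): row=0b11011101, col=0b11001011, row AND col = 0b11001001 = 201; 201 != 203 -> empty
(102,56): row=0b1100110, col=0b111000, row AND col = 0b100000 = 32; 32 != 56 -> empty
(88,92): col outside [0, 88] -> not filled
(142,18): row=0b10001110, col=0b10010, row AND col = 0b10 = 2; 2 != 18 -> empty

Answer: no no no no no no no no no no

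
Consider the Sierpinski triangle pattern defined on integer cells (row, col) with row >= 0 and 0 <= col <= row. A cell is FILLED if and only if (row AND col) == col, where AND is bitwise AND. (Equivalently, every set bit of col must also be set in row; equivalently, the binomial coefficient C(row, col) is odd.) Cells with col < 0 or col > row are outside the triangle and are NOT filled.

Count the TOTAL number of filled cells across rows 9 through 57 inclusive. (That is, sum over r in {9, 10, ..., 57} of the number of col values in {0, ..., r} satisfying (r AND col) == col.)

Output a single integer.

r9=1001 pc2: +4 =4
r10=1010 pc2: +4 =8
r11=1011 pc3: +8 =16
r12=1100 pc2: +4 =20
r13=1101 pc3: +8 =28
r14=1110 pc3: +8 =36
r15=1111 pc4: +16 =52
r16=10000 pc1: +2 =54
r17=10001 pc2: +4 =58
r18=10010 pc2: +4 =62
r19=10011 pc3: +8 =70
r20=10100 pc2: +4 =74
r21=10101 pc3: +8 =82
r22=10110 pc3: +8 =90
r23=10111 pc4: +16 =106
r24=11000 pc2: +4 =110
r25=11001 pc3: +8 =118
r26=11010 pc3: +8 =126
r27=11011 pc4: +16 =142
r28=11100 pc3: +8 =150
r29=11101 pc4: +16 =166
r30=11110 pc4: +16 =182
r31=11111 pc5: +32 =214
r32=100000 pc1: +2 =216
r33=100001 pc2: +4 =220
r34=100010 pc2: +4 =224
r35=100011 pc3: +8 =232
r36=100100 pc2: +4 =236
r37=100101 pc3: +8 =244
r38=100110 pc3: +8 =252
r39=100111 pc4: +16 =268
r40=101000 pc2: +4 =272
r41=101001 pc3: +8 =280
r42=101010 pc3: +8 =288
r43=101011 pc4: +16 =304
r44=101100 pc3: +8 =312
r45=101101 pc4: +16 =328
r46=101110 pc4: +16 =344
r47=101111 pc5: +32 =376
r48=110000 pc2: +4 =380
r49=110001 pc3: +8 =388
r50=110010 pc3: +8 =396
r51=110011 pc4: +16 =412
r52=110100 pc3: +8 =420
r53=110101 pc4: +16 =436
r54=110110 pc4: +16 =452
r55=110111 pc5: +32 =484
r56=111000 pc3: +8 =492
r57=111001 pc4: +16 =508

Answer: 508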